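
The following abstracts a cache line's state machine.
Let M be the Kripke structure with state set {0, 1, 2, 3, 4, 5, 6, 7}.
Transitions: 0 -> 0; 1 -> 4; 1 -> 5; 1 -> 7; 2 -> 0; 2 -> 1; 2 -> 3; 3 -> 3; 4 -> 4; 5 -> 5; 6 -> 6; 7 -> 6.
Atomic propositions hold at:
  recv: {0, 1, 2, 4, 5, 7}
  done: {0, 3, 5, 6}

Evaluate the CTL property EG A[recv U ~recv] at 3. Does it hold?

Yes

Sat(~recv) = {3, 6}
A[recv U ~recv]: least fixpoint, start Z0 = Sat(~recv) = {3, 6}, add states in Sat(recv) with every successor in Z. Z1 = {3, 6, 7}; fixed.
Sat(A[recv U ~recv]) = {3, 6, 7}
EG A[recv U ~recv]: greatest fixpoint, start Z0 = {3, 6, 7}, keep only states in Sat with some successor in Z. Already a fixed point.
Sat(EG A[recv U ~recv]) = {3, 6, 7}
3 ∈ Sat(EG A[recv U ~recv]) = {3, 6, 7}, so the formula holds at 3.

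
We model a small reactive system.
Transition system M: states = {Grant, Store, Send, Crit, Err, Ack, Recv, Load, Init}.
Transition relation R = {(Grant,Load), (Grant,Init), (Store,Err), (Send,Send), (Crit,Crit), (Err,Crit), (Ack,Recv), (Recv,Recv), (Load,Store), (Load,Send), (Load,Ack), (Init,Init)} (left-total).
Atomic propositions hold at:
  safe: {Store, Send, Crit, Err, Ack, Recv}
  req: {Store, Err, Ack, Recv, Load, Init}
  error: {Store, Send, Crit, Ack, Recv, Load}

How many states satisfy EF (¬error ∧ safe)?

4

Sat(¬error) = {Grant, Err, Init}
Sat(¬error ∧ safe) = {Err}
EF (¬error ∧ safe): least fixpoint, start Z0 = {Err}, add states with some successor in Z. Z1 = {Store, Err}; Z2 = {Store, Err, Load}; Z3 = {Grant, Store, Err, Load}; fixed.
Sat(EF (¬error ∧ safe)) = {Grant, Store, Err, Load}
|Sat(EF (¬error ∧ safe))| = |{Grant, Store, Err, Load}| = 4.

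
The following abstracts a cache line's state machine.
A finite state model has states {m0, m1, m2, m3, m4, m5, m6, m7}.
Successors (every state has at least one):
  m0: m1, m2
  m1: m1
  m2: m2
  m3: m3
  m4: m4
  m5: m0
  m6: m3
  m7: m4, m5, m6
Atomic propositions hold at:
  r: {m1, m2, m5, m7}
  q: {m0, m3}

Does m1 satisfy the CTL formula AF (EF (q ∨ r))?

Yes

Sat(q ∨ r) = {m0, m1, m2, m3, m5, m7}
EF (q ∨ r): least fixpoint, start Z0 = {m0, m1, m2, m3, m5, m7}, add states with some successor in Z. Z1 = {m0, m1, m2, m3, m5, m6, m7}; fixed.
Sat(EF (q ∨ r)) = {m0, m1, m2, m3, m5, m6, m7}
AF (EF (q ∨ r)): least fixpoint, start Z0 = {m0, m1, m2, m3, m5, m6, m7}, add states with every successor in Z. Already a fixed point.
Sat(AF (EF (q ∨ r))) = {m0, m1, m2, m3, m5, m6, m7}
m1 ∈ Sat(AF (EF (q ∨ r))) = {m0, m1, m2, m3, m5, m6, m7}, so the formula holds at m1.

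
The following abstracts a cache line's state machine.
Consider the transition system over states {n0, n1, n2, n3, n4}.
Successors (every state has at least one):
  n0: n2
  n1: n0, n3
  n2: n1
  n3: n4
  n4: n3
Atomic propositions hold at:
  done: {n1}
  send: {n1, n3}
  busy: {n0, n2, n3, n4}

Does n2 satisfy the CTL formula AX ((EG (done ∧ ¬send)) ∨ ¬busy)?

Yes

Sat(¬send) = {n0, n2, n4}
Sat(done ∧ ¬send) = ∅
EG (done ∧ ¬send): greatest fixpoint, start Z0 = ∅, keep only states in Sat with some successor in Z. Already a fixed point.
Sat(EG (done ∧ ¬send)) = ∅
Sat(¬busy) = {n1}
Sat((EG (done ∧ ¬send)) ∨ ¬busy) = {n1}
Sat(AX ((EG (done ∧ ¬send)) ∨ ¬busy)) = {s : every successor in {n1}} = {n2}
n2 ∈ Sat(AX ((EG (done ∧ ¬send)) ∨ ¬busy)) = {n2}, so the formula holds at n2.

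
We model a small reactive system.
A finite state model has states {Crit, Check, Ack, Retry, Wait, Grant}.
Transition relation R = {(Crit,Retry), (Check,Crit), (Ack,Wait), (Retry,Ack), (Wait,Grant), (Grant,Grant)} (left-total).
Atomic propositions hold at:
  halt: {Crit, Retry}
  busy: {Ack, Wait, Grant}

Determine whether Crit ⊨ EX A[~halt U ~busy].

Sat(~halt) = {Check, Ack, Wait, Grant}
Sat(~busy) = {Crit, Check, Retry}
A[~halt U ~busy]: least fixpoint, start Z0 = Sat(~busy) = {Crit, Check, Retry}, add states in Sat(~halt) with every successor in Z. Already a fixed point.
Sat(A[~halt U ~busy]) = {Crit, Check, Retry}
Sat(EX A[~halt U ~busy]) = {s : some successor in {Crit, Check, Retry}} = {Crit, Check}
Crit ∈ Sat(EX A[~halt U ~busy]) = {Crit, Check}, so the formula holds at Crit.

Yes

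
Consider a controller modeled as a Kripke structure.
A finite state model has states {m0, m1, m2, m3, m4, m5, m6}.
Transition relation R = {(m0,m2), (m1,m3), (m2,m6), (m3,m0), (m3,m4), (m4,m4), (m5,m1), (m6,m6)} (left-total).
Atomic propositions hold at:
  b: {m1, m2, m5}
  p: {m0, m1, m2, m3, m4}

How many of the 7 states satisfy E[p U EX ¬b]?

Sat(¬b) = {m0, m3, m4, m6}
Sat(EX ¬b) = {s : some successor in {m0, m3, m4, m6}} = {m1, m2, m3, m4, m6}
E[p U EX ¬b]: least fixpoint, start Z0 = Sat(EX ¬b) = {m1, m2, m3, m4, m6}, add states in Sat(p) with some successor in Z. Z1 = {m0, m1, m2, m3, m4, m6}; fixed.
Sat(E[p U EX ¬b]) = {m0, m1, m2, m3, m4, m6}
|Sat(E[p U EX ¬b])| = |{m0, m1, m2, m3, m4, m6}| = 6.

6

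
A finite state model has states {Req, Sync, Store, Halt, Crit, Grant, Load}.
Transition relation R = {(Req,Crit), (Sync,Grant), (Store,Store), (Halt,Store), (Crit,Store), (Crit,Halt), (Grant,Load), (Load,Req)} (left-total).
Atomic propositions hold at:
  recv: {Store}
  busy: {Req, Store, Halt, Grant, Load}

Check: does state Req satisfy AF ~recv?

Sat(~recv) = {Req, Sync, Halt, Crit, Grant, Load}
AF ~recv: least fixpoint, start Z0 = {Req, Sync, Halt, Crit, Grant, Load}, add states with every successor in Z. Already a fixed point.
Sat(AF ~recv) = {Req, Sync, Halt, Crit, Grant, Load}
Req ∈ Sat(AF ~recv) = {Req, Sync, Halt, Crit, Grant, Load}, so the formula holds at Req.

Yes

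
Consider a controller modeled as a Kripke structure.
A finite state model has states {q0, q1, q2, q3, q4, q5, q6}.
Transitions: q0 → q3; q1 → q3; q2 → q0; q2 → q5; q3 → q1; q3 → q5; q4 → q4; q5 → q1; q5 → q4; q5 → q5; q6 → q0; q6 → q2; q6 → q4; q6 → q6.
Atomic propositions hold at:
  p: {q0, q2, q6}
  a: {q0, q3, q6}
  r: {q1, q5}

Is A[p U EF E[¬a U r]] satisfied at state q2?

Yes

Sat(¬a) = {q1, q2, q4, q5}
E[¬a U r]: least fixpoint, start Z0 = Sat(r) = {q1, q5}, add states in Sat(¬a) with some successor in Z. Z1 = {q1, q2, q5}; fixed.
Sat(E[¬a U r]) = {q1, q2, q5}
EF E[¬a U r]: least fixpoint, start Z0 = {q1, q2, q5}, add states with some successor in Z. Z1 = {q1, q2, q3, q5, q6}; Z2 = {q0, q1, q2, q3, q5, q6}; fixed.
Sat(EF E[¬a U r]) = {q0, q1, q2, q3, q5, q6}
A[p U EF E[¬a U r]]: least fixpoint, start Z0 = Sat(EF E[¬a U r]) = {q0, q1, q2, q3, q5, q6}, add states in Sat(p) with every successor in Z. Already a fixed point.
Sat(A[p U EF E[¬a U r]]) = {q0, q1, q2, q3, q5, q6}
q2 ∈ Sat(A[p U EF E[¬a U r]]) = {q0, q1, q2, q3, q5, q6}, so the formula holds at q2.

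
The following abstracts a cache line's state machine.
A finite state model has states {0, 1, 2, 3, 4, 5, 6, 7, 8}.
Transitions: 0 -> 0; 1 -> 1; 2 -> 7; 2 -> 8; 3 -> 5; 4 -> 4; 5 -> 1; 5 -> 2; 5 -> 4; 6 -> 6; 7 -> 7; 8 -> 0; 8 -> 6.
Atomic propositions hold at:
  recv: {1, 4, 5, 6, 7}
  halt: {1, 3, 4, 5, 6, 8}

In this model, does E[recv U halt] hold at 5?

E[recv U halt]: least fixpoint, start Z0 = Sat(halt) = {1, 3, 4, 5, 6, 8}, add states in Sat(recv) with some successor in Z. Already a fixed point.
Sat(E[recv U halt]) = {1, 3, 4, 5, 6, 8}
5 ∈ Sat(E[recv U halt]) = {1, 3, 4, 5, 6, 8}, so the formula holds at 5.

Yes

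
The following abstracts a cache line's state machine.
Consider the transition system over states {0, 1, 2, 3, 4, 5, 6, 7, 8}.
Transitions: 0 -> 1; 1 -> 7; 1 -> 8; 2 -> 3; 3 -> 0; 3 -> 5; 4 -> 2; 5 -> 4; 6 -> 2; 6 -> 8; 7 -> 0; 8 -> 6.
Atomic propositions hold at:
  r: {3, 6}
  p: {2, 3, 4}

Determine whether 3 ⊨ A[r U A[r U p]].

Yes

A[r U p]: least fixpoint, start Z0 = Sat(p) = {2, 3, 4}, add states in Sat(r) with every successor in Z. Already a fixed point.
Sat(A[r U p]) = {2, 3, 4}
A[r U A[r U p]]: least fixpoint, start Z0 = Sat(A[r U p]) = {2, 3, 4}, add states in Sat(r) with every successor in Z. Already a fixed point.
Sat(A[r U A[r U p]]) = {2, 3, 4}
3 ∈ Sat(A[r U A[r U p]]) = {2, 3, 4}, so the formula holds at 3.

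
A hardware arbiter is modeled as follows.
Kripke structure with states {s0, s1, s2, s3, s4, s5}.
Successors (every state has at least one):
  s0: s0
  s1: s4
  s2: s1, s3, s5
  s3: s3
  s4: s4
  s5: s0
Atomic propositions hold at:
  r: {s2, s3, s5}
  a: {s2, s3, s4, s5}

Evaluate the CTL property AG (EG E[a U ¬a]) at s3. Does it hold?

Sat(¬a) = {s0, s1}
E[a U ¬a]: least fixpoint, start Z0 = Sat(¬a) = {s0, s1}, add states in Sat(a) with some successor in Z. Z1 = {s0, s1, s2, s5}; fixed.
Sat(E[a U ¬a]) = {s0, s1, s2, s5}
EG E[a U ¬a]: greatest fixpoint, start Z0 = {s0, s1, s2, s5}, keep only states in Sat with some successor in Z. Z1 = {s0, s2, s5}; fixed.
Sat(EG E[a U ¬a]) = {s0, s2, s5}
AG (EG E[a U ¬a]): greatest fixpoint, start Z0 = {s0, s2, s5}, keep only states in Sat with every successor in Z. Z1 = {s0, s5}; fixed.
Sat(AG (EG E[a U ¬a])) = {s0, s5}
s3 ∉ Sat(AG (EG E[a U ¬a])) = {s0, s5}, so the formula does not hold at s3.

No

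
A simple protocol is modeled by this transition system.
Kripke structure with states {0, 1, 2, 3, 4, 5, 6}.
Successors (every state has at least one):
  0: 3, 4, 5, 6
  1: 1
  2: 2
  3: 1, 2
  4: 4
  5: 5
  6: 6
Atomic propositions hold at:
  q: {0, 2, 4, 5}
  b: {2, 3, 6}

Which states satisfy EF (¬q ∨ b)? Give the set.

Sat(¬q) = {1, 3, 6}
Sat(¬q ∨ b) = {1, 2, 3, 6}
EF (¬q ∨ b): least fixpoint, start Z0 = {1, 2, 3, 6}, add states with some successor in Z. Z1 = {0, 1, 2, 3, 6}; fixed.
Sat(EF (¬q ∨ b)) = {0, 1, 2, 3, 6}

{0, 1, 2, 3, 6}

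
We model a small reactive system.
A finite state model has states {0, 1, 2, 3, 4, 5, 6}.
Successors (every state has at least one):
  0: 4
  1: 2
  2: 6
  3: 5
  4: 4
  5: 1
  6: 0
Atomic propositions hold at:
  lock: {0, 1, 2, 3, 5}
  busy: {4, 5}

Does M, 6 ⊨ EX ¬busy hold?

Yes

Sat(¬busy) = {0, 1, 2, 3, 6}
Sat(EX ¬busy) = {s : some successor in {0, 1, 2, 3, 6}} = {1, 2, 5, 6}
6 ∈ Sat(EX ¬busy) = {1, 2, 5, 6}, so the formula holds at 6.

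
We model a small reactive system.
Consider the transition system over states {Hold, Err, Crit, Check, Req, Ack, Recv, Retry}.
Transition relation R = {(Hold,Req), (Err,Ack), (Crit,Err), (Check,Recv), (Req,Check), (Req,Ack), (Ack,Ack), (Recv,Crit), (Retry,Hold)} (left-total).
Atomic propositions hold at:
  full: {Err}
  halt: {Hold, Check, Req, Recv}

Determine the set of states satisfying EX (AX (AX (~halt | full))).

{Err, Crit, Check, Req, Ack, Recv}

Sat(~halt) = {Err, Crit, Ack, Retry}
Sat(~halt | full) = {Err, Crit, Ack, Retry}
Sat(AX (~halt | full)) = {s : every successor in {Err, Crit, Ack, Retry}} = {Err, Crit, Ack, Recv}
Sat(AX (AX (~halt | full))) = {s : every successor in {Err, Crit, Ack, Recv}} = {Err, Crit, Check, Ack, Recv}
Sat(EX (AX (AX (~halt | full)))) = {s : some successor in {Err, Crit, Check, Ack, Recv}} = {Err, Crit, Check, Req, Ack, Recv}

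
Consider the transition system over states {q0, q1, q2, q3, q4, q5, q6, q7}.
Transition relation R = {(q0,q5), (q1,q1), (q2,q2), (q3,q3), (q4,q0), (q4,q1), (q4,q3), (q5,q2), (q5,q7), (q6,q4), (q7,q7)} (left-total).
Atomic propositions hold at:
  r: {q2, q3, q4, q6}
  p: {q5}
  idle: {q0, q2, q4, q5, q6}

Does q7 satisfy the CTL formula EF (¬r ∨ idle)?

Yes

Sat(¬r) = {q0, q1, q5, q7}
Sat(¬r ∨ idle) = {q0, q1, q2, q4, q5, q6, q7}
EF (¬r ∨ idle): least fixpoint, start Z0 = {q0, q1, q2, q4, q5, q6, q7}, add states with some successor in Z. Already a fixed point.
Sat(EF (¬r ∨ idle)) = {q0, q1, q2, q4, q5, q6, q7}
q7 ∈ Sat(EF (¬r ∨ idle)) = {q0, q1, q2, q4, q5, q6, q7}, so the formula holds at q7.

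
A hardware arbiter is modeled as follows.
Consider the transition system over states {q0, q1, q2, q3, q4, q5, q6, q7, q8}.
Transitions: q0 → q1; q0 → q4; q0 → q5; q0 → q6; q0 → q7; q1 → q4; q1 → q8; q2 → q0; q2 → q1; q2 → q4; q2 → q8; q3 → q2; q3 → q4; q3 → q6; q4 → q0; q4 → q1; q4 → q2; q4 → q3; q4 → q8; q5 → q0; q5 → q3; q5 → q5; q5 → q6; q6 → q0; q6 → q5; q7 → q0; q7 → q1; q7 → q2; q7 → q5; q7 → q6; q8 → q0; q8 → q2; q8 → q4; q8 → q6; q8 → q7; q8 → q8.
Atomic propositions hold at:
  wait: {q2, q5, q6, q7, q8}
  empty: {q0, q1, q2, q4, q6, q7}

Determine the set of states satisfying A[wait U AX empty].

{q3}

Sat(AX empty) = {s : every successor in {q0, q1, q2, q4, q6, q7}} = {q3}
A[wait U AX empty]: least fixpoint, start Z0 = Sat(AX empty) = {q3}, add states in Sat(wait) with every successor in Z. Already a fixed point.
Sat(A[wait U AX empty]) = {q3}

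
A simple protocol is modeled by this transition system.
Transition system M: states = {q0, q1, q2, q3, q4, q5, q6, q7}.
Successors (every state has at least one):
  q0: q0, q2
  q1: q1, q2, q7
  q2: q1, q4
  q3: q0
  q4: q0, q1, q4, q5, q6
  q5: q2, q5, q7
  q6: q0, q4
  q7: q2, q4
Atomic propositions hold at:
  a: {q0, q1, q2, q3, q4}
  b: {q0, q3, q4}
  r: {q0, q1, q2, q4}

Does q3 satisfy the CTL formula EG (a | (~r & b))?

Yes

Sat(~r) = {q3, q5, q6, q7}
Sat(~r & b) = {q3}
Sat(a | (~r & b)) = {q0, q1, q2, q3, q4}
EG (a | (~r & b)): greatest fixpoint, start Z0 = {q0, q1, q2, q3, q4}, keep only states in Sat with some successor in Z. Already a fixed point.
Sat(EG (a | (~r & b))) = {q0, q1, q2, q3, q4}
q3 ∈ Sat(EG (a | (~r & b))) = {q0, q1, q2, q3, q4}, so the formula holds at q3.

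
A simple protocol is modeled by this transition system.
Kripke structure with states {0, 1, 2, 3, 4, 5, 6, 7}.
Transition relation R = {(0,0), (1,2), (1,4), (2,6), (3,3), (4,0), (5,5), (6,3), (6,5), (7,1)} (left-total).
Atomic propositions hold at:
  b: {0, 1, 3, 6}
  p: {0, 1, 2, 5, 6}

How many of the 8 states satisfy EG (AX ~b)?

Sat(~b) = {2, 4, 5, 7}
Sat(AX ~b) = {s : every successor in {2, 4, 5, 7}} = {1, 5}
EG (AX ~b): greatest fixpoint, start Z0 = {1, 5}, keep only states in Sat with some successor in Z. Z1 = {5}; fixed.
Sat(EG (AX ~b)) = {5}
|Sat(EG (AX ~b))| = |{5}| = 1.

1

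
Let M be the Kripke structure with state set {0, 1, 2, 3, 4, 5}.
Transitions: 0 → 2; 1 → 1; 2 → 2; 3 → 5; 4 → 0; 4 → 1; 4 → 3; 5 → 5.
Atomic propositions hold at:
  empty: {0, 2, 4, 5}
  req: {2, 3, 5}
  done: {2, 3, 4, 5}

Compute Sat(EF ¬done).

Sat(¬done) = {0, 1}
EF ¬done: least fixpoint, start Z0 = {0, 1}, add states with some successor in Z. Z1 = {0, 1, 4}; fixed.
Sat(EF ¬done) = {0, 1, 4}

{0, 1, 4}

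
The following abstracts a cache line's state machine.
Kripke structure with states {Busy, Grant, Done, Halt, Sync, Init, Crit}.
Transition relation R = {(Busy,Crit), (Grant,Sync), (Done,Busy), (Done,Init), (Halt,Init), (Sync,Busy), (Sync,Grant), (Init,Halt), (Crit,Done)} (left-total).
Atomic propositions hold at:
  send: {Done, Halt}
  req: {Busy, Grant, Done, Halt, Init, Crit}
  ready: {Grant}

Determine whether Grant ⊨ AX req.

Sat(AX req) = {s : every successor in {Busy, Grant, Done, Halt, Init, Crit}} = {Busy, Done, Halt, Sync, Init, Crit}
Grant ∉ Sat(AX req) = {Busy, Done, Halt, Sync, Init, Crit}, so the formula does not hold at Grant.

No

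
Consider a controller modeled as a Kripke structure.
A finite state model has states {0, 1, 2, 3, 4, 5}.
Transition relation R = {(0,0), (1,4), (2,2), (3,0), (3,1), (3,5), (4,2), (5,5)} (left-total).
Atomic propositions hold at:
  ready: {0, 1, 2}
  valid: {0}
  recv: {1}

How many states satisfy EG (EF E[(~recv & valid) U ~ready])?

Sat(~recv) = {0, 2, 3, 4, 5}
Sat(~recv & valid) = {0}
Sat(~ready) = {3, 4, 5}
E[(~recv & valid) U ~ready]: least fixpoint, start Z0 = Sat(~ready) = {3, 4, 5}, add states in Sat(~recv & valid) with some successor in Z. Already a fixed point.
Sat(E[(~recv & valid) U ~ready]) = {3, 4, 5}
EF E[(~recv & valid) U ~ready]: least fixpoint, start Z0 = {3, 4, 5}, add states with some successor in Z. Z1 = {1, 3, 4, 5}; fixed.
Sat(EF E[(~recv & valid) U ~ready]) = {1, 3, 4, 5}
EG (EF E[(~recv & valid) U ~ready]): greatest fixpoint, start Z0 = {1, 3, 4, 5}, keep only states in Sat with some successor in Z. Z1 = {1, 3, 5}; Z2 = {3, 5}; fixed.
Sat(EG (EF E[(~recv & valid) U ~ready])) = {3, 5}
|Sat(EG (EF E[(~recv & valid) U ~ready]))| = |{3, 5}| = 2.

2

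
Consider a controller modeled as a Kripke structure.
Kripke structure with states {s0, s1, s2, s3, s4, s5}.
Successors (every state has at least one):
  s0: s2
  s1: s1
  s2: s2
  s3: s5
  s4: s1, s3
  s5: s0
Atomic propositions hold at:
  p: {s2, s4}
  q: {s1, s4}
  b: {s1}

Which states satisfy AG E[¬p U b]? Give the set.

{s1}

Sat(¬p) = {s0, s1, s3, s5}
E[¬p U b]: least fixpoint, start Z0 = Sat(b) = {s1}, add states in Sat(¬p) with some successor in Z. Already a fixed point.
Sat(E[¬p U b]) = {s1}
AG E[¬p U b]: greatest fixpoint, start Z0 = {s1}, keep only states in Sat with every successor in Z. Already a fixed point.
Sat(AG E[¬p U b]) = {s1}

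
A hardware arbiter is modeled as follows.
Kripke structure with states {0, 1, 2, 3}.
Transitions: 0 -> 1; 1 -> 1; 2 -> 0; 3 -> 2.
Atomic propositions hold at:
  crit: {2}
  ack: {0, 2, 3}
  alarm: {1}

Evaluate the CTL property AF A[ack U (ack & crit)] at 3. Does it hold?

Sat(ack & crit) = {2}
A[ack U (ack & crit)]: least fixpoint, start Z0 = Sat((ack & crit)) = {2}, add states in Sat(ack) with every successor in Z. Z1 = {2, 3}; fixed.
Sat(A[ack U (ack & crit)]) = {2, 3}
AF A[ack U (ack & crit)]: least fixpoint, start Z0 = {2, 3}, add states with every successor in Z. Already a fixed point.
Sat(AF A[ack U (ack & crit)]) = {2, 3}
3 ∈ Sat(AF A[ack U (ack & crit)]) = {2, 3}, so the formula holds at 3.

Yes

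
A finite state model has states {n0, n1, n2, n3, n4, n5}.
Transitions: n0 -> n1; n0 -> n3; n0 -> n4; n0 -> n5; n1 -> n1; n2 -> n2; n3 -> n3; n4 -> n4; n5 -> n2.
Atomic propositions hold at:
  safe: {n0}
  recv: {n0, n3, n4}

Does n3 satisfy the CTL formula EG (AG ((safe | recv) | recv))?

Yes

Sat(safe | recv) = {n0, n3, n4}
Sat((safe | recv) | recv) = {n0, n3, n4}
AG ((safe | recv) | recv): greatest fixpoint, start Z0 = {n0, n3, n4}, keep only states in Sat with every successor in Z. Z1 = {n3, n4}; fixed.
Sat(AG ((safe | recv) | recv)) = {n3, n4}
EG (AG ((safe | recv) | recv)): greatest fixpoint, start Z0 = {n3, n4}, keep only states in Sat with some successor in Z. Already a fixed point.
Sat(EG (AG ((safe | recv) | recv))) = {n3, n4}
n3 ∈ Sat(EG (AG ((safe | recv) | recv))) = {n3, n4}, so the formula holds at n3.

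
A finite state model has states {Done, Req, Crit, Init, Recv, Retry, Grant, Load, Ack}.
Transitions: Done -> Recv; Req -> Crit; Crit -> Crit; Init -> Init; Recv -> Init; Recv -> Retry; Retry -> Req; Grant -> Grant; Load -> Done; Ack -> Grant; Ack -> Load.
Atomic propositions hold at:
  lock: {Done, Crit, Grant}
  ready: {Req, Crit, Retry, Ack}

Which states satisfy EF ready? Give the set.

EF ready: least fixpoint, start Z0 = {Req, Crit, Retry, Ack}, add states with some successor in Z. Z1 = {Req, Crit, Recv, Retry, Ack}; Z2 = {Done, Req, Crit, Recv, Retry, Ack}; Z3 = {Done, Req, Crit, Recv, Retry, Load, Ack}; fixed.
Sat(EF ready) = {Done, Req, Crit, Recv, Retry, Load, Ack}

{Done, Req, Crit, Recv, Retry, Load, Ack}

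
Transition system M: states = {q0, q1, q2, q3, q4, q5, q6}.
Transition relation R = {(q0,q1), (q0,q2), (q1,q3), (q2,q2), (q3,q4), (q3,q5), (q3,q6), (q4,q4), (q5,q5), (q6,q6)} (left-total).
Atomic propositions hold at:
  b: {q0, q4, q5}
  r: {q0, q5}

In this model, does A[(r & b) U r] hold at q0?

Yes

Sat(r & b) = {q0, q5}
A[(r & b) U r]: least fixpoint, start Z0 = Sat(r) = {q0, q5}, add states in Sat(r & b) with every successor in Z. Already a fixed point.
Sat(A[(r & b) U r]) = {q0, q5}
q0 ∈ Sat(A[(r & b) U r]) = {q0, q5}, so the formula holds at q0.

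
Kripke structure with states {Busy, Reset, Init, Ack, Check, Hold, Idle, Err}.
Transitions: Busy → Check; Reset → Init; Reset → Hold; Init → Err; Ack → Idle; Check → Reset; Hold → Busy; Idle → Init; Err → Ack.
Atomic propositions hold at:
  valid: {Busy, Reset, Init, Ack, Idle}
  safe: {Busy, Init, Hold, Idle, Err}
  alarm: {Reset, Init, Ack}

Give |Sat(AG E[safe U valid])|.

E[safe U valid]: least fixpoint, start Z0 = Sat(valid) = {Busy, Reset, Init, Ack, Idle}, add states in Sat(safe) with some successor in Z. Z1 = {Busy, Reset, Init, Ack, Hold, Idle, Err}; fixed.
Sat(E[safe U valid]) = {Busy, Reset, Init, Ack, Hold, Idle, Err}
AG E[safe U valid]: greatest fixpoint, start Z0 = {Busy, Reset, Init, Ack, Hold, Idle, Err}, keep only states in Sat with every successor in Z. Z1 = {Reset, Init, Ack, Hold, Idle, Err}; Z2 = {Reset, Init, Ack, Idle, Err}; Z3 = {Init, Ack, Idle, Err}; fixed.
Sat(AG E[safe U valid]) = {Init, Ack, Idle, Err}
|Sat(AG E[safe U valid])| = |{Init, Ack, Idle, Err}| = 4.

4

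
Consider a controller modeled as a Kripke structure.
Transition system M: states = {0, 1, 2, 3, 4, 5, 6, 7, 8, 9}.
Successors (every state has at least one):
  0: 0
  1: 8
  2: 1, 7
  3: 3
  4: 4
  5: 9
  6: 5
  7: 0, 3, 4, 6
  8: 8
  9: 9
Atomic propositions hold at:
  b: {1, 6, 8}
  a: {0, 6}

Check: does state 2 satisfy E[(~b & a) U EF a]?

Sat(~b) = {0, 2, 3, 4, 5, 7, 9}
Sat(~b & a) = {0}
EF a: least fixpoint, start Z0 = {0, 6}, add states with some successor in Z. Z1 = {0, 6, 7}; Z2 = {0, 2, 6, 7}; fixed.
Sat(EF a) = {0, 2, 6, 7}
E[(~b & a) U EF a]: least fixpoint, start Z0 = Sat(EF a) = {0, 2, 6, 7}, add states in Sat(~b & a) with some successor in Z. Already a fixed point.
Sat(E[(~b & a) U EF a]) = {0, 2, 6, 7}
2 ∈ Sat(E[(~b & a) U EF a]) = {0, 2, 6, 7}, so the formula holds at 2.

Yes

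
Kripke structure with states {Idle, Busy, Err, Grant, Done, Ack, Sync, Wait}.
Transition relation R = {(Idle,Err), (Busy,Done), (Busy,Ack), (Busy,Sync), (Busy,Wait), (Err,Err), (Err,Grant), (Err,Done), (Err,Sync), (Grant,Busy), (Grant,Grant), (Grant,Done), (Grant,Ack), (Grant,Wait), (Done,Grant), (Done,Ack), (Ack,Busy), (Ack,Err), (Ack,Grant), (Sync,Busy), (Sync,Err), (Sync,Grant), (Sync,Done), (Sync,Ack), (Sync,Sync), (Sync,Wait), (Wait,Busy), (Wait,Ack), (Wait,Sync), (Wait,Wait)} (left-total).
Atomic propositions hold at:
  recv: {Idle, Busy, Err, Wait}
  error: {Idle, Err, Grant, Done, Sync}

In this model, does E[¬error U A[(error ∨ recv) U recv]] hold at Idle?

Yes

Sat(¬error) = {Busy, Ack, Wait}
Sat(error ∨ recv) = {Idle, Busy, Err, Grant, Done, Sync, Wait}
A[(error ∨ recv) U recv]: least fixpoint, start Z0 = Sat(recv) = {Idle, Busy, Err, Wait}, add states in Sat(error ∨ recv) with every successor in Z. Already a fixed point.
Sat(A[(error ∨ recv) U recv]) = {Idle, Busy, Err, Wait}
E[¬error U A[(error ∨ recv) U recv]]: least fixpoint, start Z0 = Sat(A[(error ∨ recv) U recv]) = {Idle, Busy, Err, Wait}, add states in Sat(¬error) with some successor in Z. Z1 = {Idle, Busy, Err, Ack, Wait}; fixed.
Sat(E[¬error U A[(error ∨ recv) U recv]]) = {Idle, Busy, Err, Ack, Wait}
Idle ∈ Sat(E[¬error U A[(error ∨ recv) U recv]]) = {Idle, Busy, Err, Ack, Wait}, so the formula holds at Idle.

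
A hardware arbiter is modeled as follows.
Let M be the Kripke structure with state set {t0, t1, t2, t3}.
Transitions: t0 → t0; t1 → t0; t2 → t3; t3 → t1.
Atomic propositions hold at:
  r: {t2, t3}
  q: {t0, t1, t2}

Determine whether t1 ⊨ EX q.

Sat(EX q) = {s : some successor in {t0, t1, t2}} = {t0, t1, t3}
t1 ∈ Sat(EX q) = {t0, t1, t3}, so the formula holds at t1.

Yes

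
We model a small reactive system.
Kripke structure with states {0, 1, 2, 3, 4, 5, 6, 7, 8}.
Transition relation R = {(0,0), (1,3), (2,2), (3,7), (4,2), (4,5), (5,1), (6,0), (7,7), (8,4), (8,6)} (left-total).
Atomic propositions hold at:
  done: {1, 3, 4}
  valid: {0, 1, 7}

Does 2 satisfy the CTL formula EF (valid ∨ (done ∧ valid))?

No

Sat(done ∧ valid) = {1}
Sat(valid ∨ (done ∧ valid)) = {0, 1, 7}
EF (valid ∨ (done ∧ valid)): least fixpoint, start Z0 = {0, 1, 7}, add states with some successor in Z. Z1 = {0, 1, 3, 5, 6, 7}; Z2 = {0, 1, 3, 4, 5, 6, 7, 8}; fixed.
Sat(EF (valid ∨ (done ∧ valid))) = {0, 1, 3, 4, 5, 6, 7, 8}
2 ∉ Sat(EF (valid ∨ (done ∧ valid))) = {0, 1, 3, 4, 5, 6, 7, 8}, so the formula does not hold at 2.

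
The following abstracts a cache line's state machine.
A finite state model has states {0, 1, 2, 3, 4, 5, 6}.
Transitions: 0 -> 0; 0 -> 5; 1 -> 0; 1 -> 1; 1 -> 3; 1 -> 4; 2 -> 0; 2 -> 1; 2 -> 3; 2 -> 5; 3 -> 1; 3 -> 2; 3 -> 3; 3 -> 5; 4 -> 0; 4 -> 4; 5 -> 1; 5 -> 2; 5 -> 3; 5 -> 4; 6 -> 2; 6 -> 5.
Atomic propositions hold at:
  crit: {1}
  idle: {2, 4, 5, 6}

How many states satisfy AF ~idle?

3

Sat(~idle) = {0, 1, 3}
AF ~idle: least fixpoint, start Z0 = {0, 1, 3}, add states with every successor in Z. Already a fixed point.
Sat(AF ~idle) = {0, 1, 3}
|Sat(AF ~idle)| = |{0, 1, 3}| = 3.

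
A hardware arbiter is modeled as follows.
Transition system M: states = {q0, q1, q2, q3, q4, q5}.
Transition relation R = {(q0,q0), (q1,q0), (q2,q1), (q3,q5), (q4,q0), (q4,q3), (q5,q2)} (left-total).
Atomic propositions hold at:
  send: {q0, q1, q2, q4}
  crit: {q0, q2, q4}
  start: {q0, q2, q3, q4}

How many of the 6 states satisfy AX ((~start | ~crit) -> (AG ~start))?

Sat(~start) = {q1, q5}
Sat(~crit) = {q1, q3, q5}
Sat(~start | ~crit) = {q1, q3, q5}
AG ~start: greatest fixpoint, start Z0 = {q1, q5}, keep only states in Sat with every successor in Z. Z1 = ∅; fixed.
Sat(AG ~start) = ∅
Sat((~start | ~crit) -> (AG ~start)) = {q0, q2, q4}
Sat(AX ((~start | ~crit) -> (AG ~start))) = {s : every successor in {q0, q2, q4}} = {q0, q1, q5}
|Sat(AX ((~start | ~crit) -> (AG ~start)))| = |{q0, q1, q5}| = 3.

3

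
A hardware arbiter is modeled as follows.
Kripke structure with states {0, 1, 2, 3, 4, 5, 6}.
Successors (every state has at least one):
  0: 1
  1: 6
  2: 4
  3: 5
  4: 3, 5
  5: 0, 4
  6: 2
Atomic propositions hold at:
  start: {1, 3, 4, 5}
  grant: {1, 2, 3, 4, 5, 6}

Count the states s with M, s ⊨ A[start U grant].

A[start U grant]: least fixpoint, start Z0 = Sat(grant) = {1, 2, 3, 4, 5, 6}, add states in Sat(start) with every successor in Z. Already a fixed point.
Sat(A[start U grant]) = {1, 2, 3, 4, 5, 6}
|Sat(A[start U grant])| = |{1, 2, 3, 4, 5, 6}| = 6.

6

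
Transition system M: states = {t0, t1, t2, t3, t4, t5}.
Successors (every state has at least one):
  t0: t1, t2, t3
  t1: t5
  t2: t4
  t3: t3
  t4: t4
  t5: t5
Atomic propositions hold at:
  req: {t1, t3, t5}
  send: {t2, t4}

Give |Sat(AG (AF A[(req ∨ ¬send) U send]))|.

Sat(¬send) = {t0, t1, t3, t5}
Sat(req ∨ ¬send) = {t0, t1, t3, t5}
A[(req ∨ ¬send) U send]: least fixpoint, start Z0 = Sat(send) = {t2, t4}, add states in Sat(req ∨ ¬send) with every successor in Z. Already a fixed point.
Sat(A[(req ∨ ¬send) U send]) = {t2, t4}
AF A[(req ∨ ¬send) U send]: least fixpoint, start Z0 = {t2, t4}, add states with every successor in Z. Already a fixed point.
Sat(AF A[(req ∨ ¬send) U send]) = {t2, t4}
AG (AF A[(req ∨ ¬send) U send]): greatest fixpoint, start Z0 = {t2, t4}, keep only states in Sat with every successor in Z. Already a fixed point.
Sat(AG (AF A[(req ∨ ¬send) U send])) = {t2, t4}
|Sat(AG (AF A[(req ∨ ¬send) U send]))| = |{t2, t4}| = 2.

2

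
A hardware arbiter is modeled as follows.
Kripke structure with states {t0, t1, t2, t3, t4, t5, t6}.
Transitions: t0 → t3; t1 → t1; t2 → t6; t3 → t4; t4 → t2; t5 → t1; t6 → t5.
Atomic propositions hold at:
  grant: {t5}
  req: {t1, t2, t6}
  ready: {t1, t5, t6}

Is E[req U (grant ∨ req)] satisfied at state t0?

No

Sat(grant ∨ req) = {t1, t2, t5, t6}
E[req U (grant ∨ req)]: least fixpoint, start Z0 = Sat((grant ∨ req)) = {t1, t2, t5, t6}, add states in Sat(req) with some successor in Z. Already a fixed point.
Sat(E[req U (grant ∨ req)]) = {t1, t2, t5, t6}
t0 ∉ Sat(E[req U (grant ∨ req)]) = {t1, t2, t5, t6}, so the formula does not hold at t0.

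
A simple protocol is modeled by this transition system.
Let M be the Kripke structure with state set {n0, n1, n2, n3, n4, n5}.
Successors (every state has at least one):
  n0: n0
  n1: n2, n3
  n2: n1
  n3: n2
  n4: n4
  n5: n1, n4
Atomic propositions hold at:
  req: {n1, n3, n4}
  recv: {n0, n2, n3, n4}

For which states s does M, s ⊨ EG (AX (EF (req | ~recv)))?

Sat(~recv) = {n1, n5}
Sat(req | ~recv) = {n1, n3, n4, n5}
EF (req | ~recv): least fixpoint, start Z0 = {n1, n3, n4, n5}, add states with some successor in Z. Z1 = {n1, n2, n3, n4, n5}; fixed.
Sat(EF (req | ~recv)) = {n1, n2, n3, n4, n5}
Sat(AX (EF (req | ~recv))) = {s : every successor in {n1, n2, n3, n4, n5}} = {n1, n2, n3, n4, n5}
EG (AX (EF (req | ~recv))): greatest fixpoint, start Z0 = {n1, n2, n3, n4, n5}, keep only states in Sat with some successor in Z. Already a fixed point.
Sat(EG (AX (EF (req | ~recv)))) = {n1, n2, n3, n4, n5}

{n1, n2, n3, n4, n5}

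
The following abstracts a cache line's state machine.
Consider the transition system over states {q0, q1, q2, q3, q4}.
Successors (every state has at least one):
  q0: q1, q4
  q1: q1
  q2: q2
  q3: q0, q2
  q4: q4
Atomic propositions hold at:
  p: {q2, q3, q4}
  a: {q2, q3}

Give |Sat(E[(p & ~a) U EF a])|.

Sat(~a) = {q0, q1, q4}
Sat(p & ~a) = {q4}
EF a: least fixpoint, start Z0 = {q2, q3}, add states with some successor in Z. Already a fixed point.
Sat(EF a) = {q2, q3}
E[(p & ~a) U EF a]: least fixpoint, start Z0 = Sat(EF a) = {q2, q3}, add states in Sat(p & ~a) with some successor in Z. Already a fixed point.
Sat(E[(p & ~a) U EF a]) = {q2, q3}
|Sat(E[(p & ~a) U EF a])| = |{q2, q3}| = 2.

2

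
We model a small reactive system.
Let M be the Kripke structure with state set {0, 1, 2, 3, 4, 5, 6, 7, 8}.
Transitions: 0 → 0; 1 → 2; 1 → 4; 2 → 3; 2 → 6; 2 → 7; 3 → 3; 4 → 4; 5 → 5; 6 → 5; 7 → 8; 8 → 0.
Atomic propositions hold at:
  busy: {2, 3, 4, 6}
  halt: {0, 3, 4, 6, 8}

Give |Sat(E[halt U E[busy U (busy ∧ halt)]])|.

4

Sat(busy ∧ halt) = {3, 4, 6}
E[busy U (busy ∧ halt)]: least fixpoint, start Z0 = Sat((busy ∧ halt)) = {3, 4, 6}, add states in Sat(busy) with some successor in Z. Z1 = {2, 3, 4, 6}; fixed.
Sat(E[busy U (busy ∧ halt)]) = {2, 3, 4, 6}
E[halt U E[busy U (busy ∧ halt)]]: least fixpoint, start Z0 = Sat(E[busy U (busy ∧ halt)]) = {2, 3, 4, 6}, add states in Sat(halt) with some successor in Z. Already a fixed point.
Sat(E[halt U E[busy U (busy ∧ halt)]]) = {2, 3, 4, 6}
|Sat(E[halt U E[busy U (busy ∧ halt)]])| = |{2, 3, 4, 6}| = 4.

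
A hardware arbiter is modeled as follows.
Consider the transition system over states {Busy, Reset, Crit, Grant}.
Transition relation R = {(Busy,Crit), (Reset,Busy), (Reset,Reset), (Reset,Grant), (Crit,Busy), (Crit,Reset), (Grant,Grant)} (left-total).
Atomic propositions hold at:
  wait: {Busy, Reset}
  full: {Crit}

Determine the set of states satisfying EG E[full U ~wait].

{Grant}

Sat(~wait) = {Crit, Grant}
E[full U ~wait]: least fixpoint, start Z0 = Sat(~wait) = {Crit, Grant}, add states in Sat(full) with some successor in Z. Already a fixed point.
Sat(E[full U ~wait]) = {Crit, Grant}
EG E[full U ~wait]: greatest fixpoint, start Z0 = {Crit, Grant}, keep only states in Sat with some successor in Z. Z1 = {Grant}; fixed.
Sat(EG E[full U ~wait]) = {Grant}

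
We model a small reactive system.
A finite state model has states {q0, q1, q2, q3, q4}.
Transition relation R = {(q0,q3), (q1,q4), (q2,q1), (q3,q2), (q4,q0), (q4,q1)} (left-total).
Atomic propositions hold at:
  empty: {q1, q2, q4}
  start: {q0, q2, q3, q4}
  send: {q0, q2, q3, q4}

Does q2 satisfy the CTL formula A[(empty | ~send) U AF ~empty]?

No

Sat(~send) = {q1}
Sat(empty | ~send) = {q1, q2, q4}
Sat(~empty) = {q0, q3}
AF ~empty: least fixpoint, start Z0 = {q0, q3}, add states with every successor in Z. Already a fixed point.
Sat(AF ~empty) = {q0, q3}
A[(empty | ~send) U AF ~empty]: least fixpoint, start Z0 = Sat(AF ~empty) = {q0, q3}, add states in Sat(empty | ~send) with every successor in Z. Already a fixed point.
Sat(A[(empty | ~send) U AF ~empty]) = {q0, q3}
q2 ∉ Sat(A[(empty | ~send) U AF ~empty]) = {q0, q3}, so the formula does not hold at q2.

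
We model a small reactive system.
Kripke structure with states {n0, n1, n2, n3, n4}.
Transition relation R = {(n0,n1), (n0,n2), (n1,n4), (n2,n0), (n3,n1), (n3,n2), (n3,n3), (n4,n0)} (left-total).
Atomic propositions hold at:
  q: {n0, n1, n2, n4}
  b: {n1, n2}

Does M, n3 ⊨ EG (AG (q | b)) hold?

Sat(q | b) = {n0, n1, n2, n4}
AG (q | b): greatest fixpoint, start Z0 = {n0, n1, n2, n4}, keep only states in Sat with every successor in Z. Already a fixed point.
Sat(AG (q | b)) = {n0, n1, n2, n4}
EG (AG (q | b)): greatest fixpoint, start Z0 = {n0, n1, n2, n4}, keep only states in Sat with some successor in Z. Already a fixed point.
Sat(EG (AG (q | b))) = {n0, n1, n2, n4}
n3 ∉ Sat(EG (AG (q | b))) = {n0, n1, n2, n4}, so the formula does not hold at n3.

No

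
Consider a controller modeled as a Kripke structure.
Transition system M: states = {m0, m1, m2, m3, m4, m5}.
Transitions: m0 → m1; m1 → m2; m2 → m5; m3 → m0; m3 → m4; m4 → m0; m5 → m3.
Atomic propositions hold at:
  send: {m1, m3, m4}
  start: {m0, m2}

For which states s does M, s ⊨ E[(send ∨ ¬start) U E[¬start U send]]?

Sat(¬start) = {m1, m3, m4, m5}
Sat(send ∨ ¬start) = {m1, m3, m4, m5}
E[¬start U send]: least fixpoint, start Z0 = Sat(send) = {m1, m3, m4}, add states in Sat(¬start) with some successor in Z. Z1 = {m1, m3, m4, m5}; fixed.
Sat(E[¬start U send]) = {m1, m3, m4, m5}
E[(send ∨ ¬start) U E[¬start U send]]: least fixpoint, start Z0 = Sat(E[¬start U send]) = {m1, m3, m4, m5}, add states in Sat(send ∨ ¬start) with some successor in Z. Already a fixed point.
Sat(E[(send ∨ ¬start) U E[¬start U send]]) = {m1, m3, m4, m5}

{m1, m3, m4, m5}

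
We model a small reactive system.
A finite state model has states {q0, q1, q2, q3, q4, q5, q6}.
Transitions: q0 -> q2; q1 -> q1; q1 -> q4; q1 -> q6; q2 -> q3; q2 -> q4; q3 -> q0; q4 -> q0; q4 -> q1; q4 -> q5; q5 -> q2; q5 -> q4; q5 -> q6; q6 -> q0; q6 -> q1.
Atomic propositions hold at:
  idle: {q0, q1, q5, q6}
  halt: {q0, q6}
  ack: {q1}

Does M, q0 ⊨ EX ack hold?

Sat(EX ack) = {s : some successor in {q1}} = {q1, q4, q6}
q0 ∉ Sat(EX ack) = {q1, q4, q6}, so the formula does not hold at q0.

No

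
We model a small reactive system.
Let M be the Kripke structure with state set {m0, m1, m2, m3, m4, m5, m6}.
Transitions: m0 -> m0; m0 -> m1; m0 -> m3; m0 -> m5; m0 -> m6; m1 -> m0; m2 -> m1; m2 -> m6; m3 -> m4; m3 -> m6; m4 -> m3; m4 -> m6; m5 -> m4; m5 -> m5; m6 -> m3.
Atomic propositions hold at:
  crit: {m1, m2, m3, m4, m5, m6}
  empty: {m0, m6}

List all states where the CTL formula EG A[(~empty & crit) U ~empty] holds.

Sat(~empty) = {m1, m2, m3, m4, m5}
Sat(~empty & crit) = {m1, m2, m3, m4, m5}
A[(~empty & crit) U ~empty]: least fixpoint, start Z0 = Sat(~empty) = {m1, m2, m3, m4, m5}, add states in Sat(~empty & crit) with every successor in Z. Already a fixed point.
Sat(A[(~empty & crit) U ~empty]) = {m1, m2, m3, m4, m5}
EG A[(~empty & crit) U ~empty]: greatest fixpoint, start Z0 = {m1, m2, m3, m4, m5}, keep only states in Sat with some successor in Z. Z1 = {m2, m3, m4, m5}; Z2 = {m3, m4, m5}; fixed.
Sat(EG A[(~empty & crit) U ~empty]) = {m3, m4, m5}

{m3, m4, m5}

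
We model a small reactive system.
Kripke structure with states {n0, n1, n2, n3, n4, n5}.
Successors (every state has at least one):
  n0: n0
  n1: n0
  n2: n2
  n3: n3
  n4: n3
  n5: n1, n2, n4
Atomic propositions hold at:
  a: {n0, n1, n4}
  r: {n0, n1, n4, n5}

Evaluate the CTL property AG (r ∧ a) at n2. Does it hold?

No

Sat(r ∧ a) = {n0, n1, n4}
AG (r ∧ a): greatest fixpoint, start Z0 = {n0, n1, n4}, keep only states in Sat with every successor in Z. Z1 = {n0, n1}; fixed.
Sat(AG (r ∧ a)) = {n0, n1}
n2 ∉ Sat(AG (r ∧ a)) = {n0, n1}, so the formula does not hold at n2.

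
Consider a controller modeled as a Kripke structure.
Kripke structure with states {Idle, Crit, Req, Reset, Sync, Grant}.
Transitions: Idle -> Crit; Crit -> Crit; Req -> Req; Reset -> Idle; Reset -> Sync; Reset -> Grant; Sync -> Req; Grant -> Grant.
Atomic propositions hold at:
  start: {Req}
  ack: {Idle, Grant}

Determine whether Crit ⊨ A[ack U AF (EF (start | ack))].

No

Sat(start | ack) = {Idle, Req, Grant}
EF (start | ack): least fixpoint, start Z0 = {Idle, Req, Grant}, add states with some successor in Z. Z1 = {Idle, Req, Reset, Sync, Grant}; fixed.
Sat(EF (start | ack)) = {Idle, Req, Reset, Sync, Grant}
AF (EF (start | ack)): least fixpoint, start Z0 = {Idle, Req, Reset, Sync, Grant}, add states with every successor in Z. Already a fixed point.
Sat(AF (EF (start | ack))) = {Idle, Req, Reset, Sync, Grant}
A[ack U AF (EF (start | ack))]: least fixpoint, start Z0 = Sat(AF (EF (start | ack))) = {Idle, Req, Reset, Sync, Grant}, add states in Sat(ack) with every successor in Z. Already a fixed point.
Sat(A[ack U AF (EF (start | ack))]) = {Idle, Req, Reset, Sync, Grant}
Crit ∉ Sat(A[ack U AF (EF (start | ack))]) = {Idle, Req, Reset, Sync, Grant}, so the formula does not hold at Crit.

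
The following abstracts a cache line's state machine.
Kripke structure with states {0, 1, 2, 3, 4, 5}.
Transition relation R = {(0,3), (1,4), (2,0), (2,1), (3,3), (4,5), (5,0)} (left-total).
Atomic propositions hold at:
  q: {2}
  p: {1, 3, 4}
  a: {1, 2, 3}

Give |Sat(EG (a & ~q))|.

Sat(~q) = {0, 1, 3, 4, 5}
Sat(a & ~q) = {1, 3}
EG (a & ~q): greatest fixpoint, start Z0 = {1, 3}, keep only states in Sat with some successor in Z. Z1 = {3}; fixed.
Sat(EG (a & ~q)) = {3}
|Sat(EG (a & ~q))| = |{3}| = 1.

1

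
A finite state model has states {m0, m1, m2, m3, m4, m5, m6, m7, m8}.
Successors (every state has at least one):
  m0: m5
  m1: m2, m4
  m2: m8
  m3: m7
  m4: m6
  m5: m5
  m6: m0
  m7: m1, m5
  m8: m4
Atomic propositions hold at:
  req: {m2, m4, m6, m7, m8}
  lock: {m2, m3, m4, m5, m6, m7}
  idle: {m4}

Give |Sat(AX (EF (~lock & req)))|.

Sat(~lock) = {m0, m1, m8}
Sat(~lock & req) = {m8}
EF (~lock & req): least fixpoint, start Z0 = {m8}, add states with some successor in Z. Z1 = {m2, m8}; Z2 = {m1, m2, m8}; Z3 = {m1, m2, m7, m8}; Z4 = {m1, m2, m3, m7, m8}; fixed.
Sat(EF (~lock & req)) = {m1, m2, m3, m7, m8}
Sat(AX (EF (~lock & req))) = {s : every successor in {m1, m2, m3, m7, m8}} = {m2, m3}
|Sat(AX (EF (~lock & req)))| = |{m2, m3}| = 2.

2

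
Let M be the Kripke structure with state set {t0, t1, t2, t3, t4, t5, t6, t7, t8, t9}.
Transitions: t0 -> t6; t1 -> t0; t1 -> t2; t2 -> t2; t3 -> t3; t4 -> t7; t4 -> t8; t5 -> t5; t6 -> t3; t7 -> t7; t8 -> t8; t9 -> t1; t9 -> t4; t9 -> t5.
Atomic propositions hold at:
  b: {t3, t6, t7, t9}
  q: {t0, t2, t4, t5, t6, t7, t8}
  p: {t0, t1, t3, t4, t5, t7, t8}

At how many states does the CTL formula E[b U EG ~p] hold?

1

Sat(~p) = {t2, t6, t9}
EG ~p: greatest fixpoint, start Z0 = {t2, t6, t9}, keep only states in Sat with some successor in Z. Z1 = {t2}; fixed.
Sat(EG ~p) = {t2}
E[b U EG ~p]: least fixpoint, start Z0 = Sat(EG ~p) = {t2}, add states in Sat(b) with some successor in Z. Already a fixed point.
Sat(E[b U EG ~p]) = {t2}
|Sat(E[b U EG ~p])| = |{t2}| = 1.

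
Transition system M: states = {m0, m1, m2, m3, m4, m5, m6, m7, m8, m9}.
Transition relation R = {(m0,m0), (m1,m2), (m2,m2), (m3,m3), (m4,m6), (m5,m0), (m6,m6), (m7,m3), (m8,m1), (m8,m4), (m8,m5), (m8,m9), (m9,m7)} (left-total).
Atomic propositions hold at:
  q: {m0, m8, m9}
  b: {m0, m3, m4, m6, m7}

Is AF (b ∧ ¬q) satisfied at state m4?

Sat(¬q) = {m1, m2, m3, m4, m5, m6, m7}
Sat(b ∧ ¬q) = {m3, m4, m6, m7}
AF (b ∧ ¬q): least fixpoint, start Z0 = {m3, m4, m6, m7}, add states with every successor in Z. Z1 = {m3, m4, m6, m7, m9}; fixed.
Sat(AF (b ∧ ¬q)) = {m3, m4, m6, m7, m9}
m4 ∈ Sat(AF (b ∧ ¬q)) = {m3, m4, m6, m7, m9}, so the formula holds at m4.

Yes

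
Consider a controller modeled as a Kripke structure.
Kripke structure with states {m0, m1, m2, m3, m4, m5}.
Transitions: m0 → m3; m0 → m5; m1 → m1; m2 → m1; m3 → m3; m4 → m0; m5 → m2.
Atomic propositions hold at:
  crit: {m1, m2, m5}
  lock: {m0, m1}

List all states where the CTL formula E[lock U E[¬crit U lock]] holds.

Sat(¬crit) = {m0, m3, m4}
E[¬crit U lock]: least fixpoint, start Z0 = Sat(lock) = {m0, m1}, add states in Sat(¬crit) with some successor in Z. Z1 = {m0, m1, m4}; fixed.
Sat(E[¬crit U lock]) = {m0, m1, m4}
E[lock U E[¬crit U lock]]: least fixpoint, start Z0 = Sat(E[¬crit U lock]) = {m0, m1, m4}, add states in Sat(lock) with some successor in Z. Already a fixed point.
Sat(E[lock U E[¬crit U lock]]) = {m0, m1, m4}

{m0, m1, m4}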